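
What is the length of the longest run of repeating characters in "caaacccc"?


Input: "caaacccc"
Scanning for longest run:
  Position 1 ('a'): new char, reset run to 1
  Position 2 ('a'): continues run of 'a', length=2
  Position 3 ('a'): continues run of 'a', length=3
  Position 4 ('c'): new char, reset run to 1
  Position 5 ('c'): continues run of 'c', length=2
  Position 6 ('c'): continues run of 'c', length=3
  Position 7 ('c'): continues run of 'c', length=4
Longest run: 'c' with length 4

4


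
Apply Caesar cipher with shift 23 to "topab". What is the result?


Caesar cipher: shift "topab" by 23
  't' (pos 19) + 23 = pos 16 = 'q'
  'o' (pos 14) + 23 = pos 11 = 'l'
  'p' (pos 15) + 23 = pos 12 = 'm'
  'a' (pos 0) + 23 = pos 23 = 'x'
  'b' (pos 1) + 23 = pos 24 = 'y'
Result: qlmxy

qlmxy


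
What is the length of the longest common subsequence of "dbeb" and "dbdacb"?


LCS of "dbeb" and "dbdacb"
DP table:
           d    b    d    a    c    b
      0    0    0    0    0    0    0
  d   0    1    1    1    1    1    1
  b   0    1    2    2    2    2    2
  e   0    1    2    2    2    2    2
  b   0    1    2    2    2    2    3
LCS length = dp[4][6] = 3

3


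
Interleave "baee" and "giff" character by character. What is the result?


Interleaving "baee" and "giff":
  Position 0: 'b' from first, 'g' from second => "bg"
  Position 1: 'a' from first, 'i' from second => "ai"
  Position 2: 'e' from first, 'f' from second => "ef"
  Position 3: 'e' from first, 'f' from second => "ef"
Result: bgaiefef

bgaiefef


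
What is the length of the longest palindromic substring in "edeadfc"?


Input: "edeadfc"
Checking substrings for palindromes:
  [0:3] "ede" (len 3) => palindrome
Longest palindromic substring: "ede" with length 3

3


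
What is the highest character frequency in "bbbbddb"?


Input: bbbbddb
Character counts:
  'b': 5
  'd': 2
Maximum frequency: 5

5


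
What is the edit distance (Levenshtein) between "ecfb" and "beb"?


Computing edit distance: "ecfb" -> "beb"
DP table:
           b    e    b
      0    1    2    3
  e   1    1    1    2
  c   2    2    2    2
  f   3    3    3    3
  b   4    3    4    3
Edit distance = dp[4][3] = 3

3


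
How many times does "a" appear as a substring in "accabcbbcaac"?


Searching for "a" in "accabcbbcaac"
Scanning each position:
  Position 0: "a" => MATCH
  Position 1: "c" => no
  Position 2: "c" => no
  Position 3: "a" => MATCH
  Position 4: "b" => no
  Position 5: "c" => no
  Position 6: "b" => no
  Position 7: "b" => no
  Position 8: "c" => no
  Position 9: "a" => MATCH
  Position 10: "a" => MATCH
  Position 11: "c" => no
Total occurrences: 4

4


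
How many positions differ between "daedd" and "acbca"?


Comparing "daedd" and "acbca" position by position:
  Position 0: 'd' vs 'a' => DIFFER
  Position 1: 'a' vs 'c' => DIFFER
  Position 2: 'e' vs 'b' => DIFFER
  Position 3: 'd' vs 'c' => DIFFER
  Position 4: 'd' vs 'a' => DIFFER
Positions that differ: 5

5


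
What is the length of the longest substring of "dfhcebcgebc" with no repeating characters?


Input: "dfhcebcgebc"
Sliding window (track last position of each char):
  Position 0 ('d'): window [0,0] length 1 -- new best
  Position 1 ('f'): window [0,1] length 2 -- new best
  Position 2 ('h'): window [0,2] length 3 -- new best
  Position 3 ('c'): window [0,3] length 4 -- new best
  Position 4 ('e'): window [0,4] length 5 -- new best
  Position 5 ('b'): window [0,5] length 6 -- new best
  Position 6 ('c'): repeat (last at 3), move window start to 4
  Position 6 ('c'): window [4,6] length 3
  Position 7 ('g'): window [4,7] length 4
  Position 8 ('e'): repeat (last at 4), move window start to 5
  Position 8 ('e'): window [5,8] length 4
  Position 9 ('b'): repeat (last at 5), move window start to 6
  Position 9 ('b'): window [6,9] length 4
  Position 10 ('c'): repeat (last at 6), move window start to 7
  Position 10 ('c'): window [7,10] length 4
Longest substring with no repeats: "dfhceb" with length 6

6


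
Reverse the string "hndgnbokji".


Input: hndgnbokji
Reading characters right to left:
  Position 9: 'i'
  Position 8: 'j'
  Position 7: 'k'
  Position 6: 'o'
  Position 5: 'b'
  Position 4: 'n'
  Position 3: 'g'
  Position 2: 'd'
  Position 1: 'n'
  Position 0: 'h'
Reversed: ijkobngdnh

ijkobngdnh


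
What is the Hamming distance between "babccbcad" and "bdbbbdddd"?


Comparing "babccbcad" and "bdbbbdddd" position by position:
  Position 0: 'b' vs 'b' => same
  Position 1: 'a' vs 'd' => differ
  Position 2: 'b' vs 'b' => same
  Position 3: 'c' vs 'b' => differ
  Position 4: 'c' vs 'b' => differ
  Position 5: 'b' vs 'd' => differ
  Position 6: 'c' vs 'd' => differ
  Position 7: 'a' vs 'd' => differ
  Position 8: 'd' vs 'd' => same
Total differences (Hamming distance): 6

6


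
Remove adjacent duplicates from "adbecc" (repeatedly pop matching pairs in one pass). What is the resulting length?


Input: adbecc
Stack-based adjacent duplicate removal:
  Read 'a': push. Stack: a
  Read 'd': push. Stack: ad
  Read 'b': push. Stack: adb
  Read 'e': push. Stack: adbe
  Read 'c': push. Stack: adbec
  Read 'c': matches stack top 'c' => pop. Stack: adbe
Final stack: "adbe" (length 4)

4


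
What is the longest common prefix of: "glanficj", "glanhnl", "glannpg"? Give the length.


Words: glanficj, glanhnl, glannpg
  Position 0: all 'g' => match
  Position 1: all 'l' => match
  Position 2: all 'a' => match
  Position 3: all 'n' => match
  Position 4: ('f', 'h', 'n') => mismatch, stop
LCP = "glan" (length 4)

4


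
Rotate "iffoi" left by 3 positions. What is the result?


Input: "iffoi", rotate left by 3
First 3 characters: "iff"
Remaining characters: "oi"
Concatenate remaining + first: "oi" + "iff" = "oiiff"

oiiff


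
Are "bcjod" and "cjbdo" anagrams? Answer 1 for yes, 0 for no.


Strings: "bcjod", "cjbdo"
Sorted first:  bcdjo
Sorted second: bcdjo
Sorted forms match => anagrams

1


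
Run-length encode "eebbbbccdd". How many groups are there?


Input: eebbbbccdd
Scanning for consecutive runs:
  Group 1: 'e' x 2 (positions 0-1)
  Group 2: 'b' x 4 (positions 2-5)
  Group 3: 'c' x 2 (positions 6-7)
  Group 4: 'd' x 2 (positions 8-9)
Total groups: 4

4


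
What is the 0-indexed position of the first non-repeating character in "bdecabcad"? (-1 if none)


Input: bdecabcad
Character frequencies:
  'a': 2
  'b': 2
  'c': 2
  'd': 2
  'e': 1
Scanning left to right for freq == 1:
  Position 0 ('b'): freq=2, skip
  Position 1 ('d'): freq=2, skip
  Position 2 ('e'): unique! => answer = 2

2


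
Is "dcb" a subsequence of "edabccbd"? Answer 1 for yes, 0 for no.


Check if "dcb" is a subsequence of "edabccbd"
Greedy scan:
  Position 0 ('e'): no match needed
  Position 1 ('d'): matches sub[0] = 'd'
  Position 2 ('a'): no match needed
  Position 3 ('b'): no match needed
  Position 4 ('c'): matches sub[1] = 'c'
  Position 5 ('c'): no match needed
  Position 6 ('b'): matches sub[2] = 'b'
  Position 7 ('d'): no match needed
All 3 characters matched => is a subsequence

1


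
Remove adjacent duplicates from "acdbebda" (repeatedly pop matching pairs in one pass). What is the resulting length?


Input: acdbebda
Stack-based adjacent duplicate removal:
  Read 'a': push. Stack: a
  Read 'c': push. Stack: ac
  Read 'd': push. Stack: acd
  Read 'b': push. Stack: acdb
  Read 'e': push. Stack: acdbe
  Read 'b': push. Stack: acdbeb
  Read 'd': push. Stack: acdbebd
  Read 'a': push. Stack: acdbebda
Final stack: "acdbebda" (length 8)

8


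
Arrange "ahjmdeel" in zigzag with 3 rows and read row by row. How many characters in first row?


Zigzag "ahjmdeel" into 3 rows:
Placing characters:
  'a' => row 0
  'h' => row 1
  'j' => row 2
  'm' => row 1
  'd' => row 0
  'e' => row 1
  'e' => row 2
  'l' => row 1
Rows:
  Row 0: "ad"
  Row 1: "hmel"
  Row 2: "je"
First row length: 2

2


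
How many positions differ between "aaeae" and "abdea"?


Comparing "aaeae" and "abdea" position by position:
  Position 0: 'a' vs 'a' => same
  Position 1: 'a' vs 'b' => DIFFER
  Position 2: 'e' vs 'd' => DIFFER
  Position 3: 'a' vs 'e' => DIFFER
  Position 4: 'e' vs 'a' => DIFFER
Positions that differ: 4

4


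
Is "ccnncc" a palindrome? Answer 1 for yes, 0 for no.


Input: ccnncc
Reversed: ccnncc
  Compare pos 0 ('c') with pos 5 ('c'): match
  Compare pos 1 ('c') with pos 4 ('c'): match
  Compare pos 2 ('n') with pos 3 ('n'): match
Result: palindrome

1


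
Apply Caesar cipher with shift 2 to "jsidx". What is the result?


Caesar cipher: shift "jsidx" by 2
  'j' (pos 9) + 2 = pos 11 = 'l'
  's' (pos 18) + 2 = pos 20 = 'u'
  'i' (pos 8) + 2 = pos 10 = 'k'
  'd' (pos 3) + 2 = pos 5 = 'f'
  'x' (pos 23) + 2 = pos 25 = 'z'
Result: lukfz

lukfz


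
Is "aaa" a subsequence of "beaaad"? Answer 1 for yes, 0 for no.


Check if "aaa" is a subsequence of "beaaad"
Greedy scan:
  Position 0 ('b'): no match needed
  Position 1 ('e'): no match needed
  Position 2 ('a'): matches sub[0] = 'a'
  Position 3 ('a'): matches sub[1] = 'a'
  Position 4 ('a'): matches sub[2] = 'a'
  Position 5 ('d'): no match needed
All 3 characters matched => is a subsequence

1


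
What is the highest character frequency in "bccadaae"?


Input: bccadaae
Character counts:
  'a': 3
  'b': 1
  'c': 2
  'd': 1
  'e': 1
Maximum frequency: 3

3


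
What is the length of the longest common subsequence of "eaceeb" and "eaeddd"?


LCS of "eaceeb" and "eaeddd"
DP table:
           e    a    e    d    d    d
      0    0    0    0    0    0    0
  e   0    1    1    1    1    1    1
  a   0    1    2    2    2    2    2
  c   0    1    2    2    2    2    2
  e   0    1    2    3    3    3    3
  e   0    1    2    3    3    3    3
  b   0    1    2    3    3    3    3
LCS length = dp[6][6] = 3

3


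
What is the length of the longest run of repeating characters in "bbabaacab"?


Input: "bbabaacab"
Scanning for longest run:
  Position 1 ('b'): continues run of 'b', length=2
  Position 2 ('a'): new char, reset run to 1
  Position 3 ('b'): new char, reset run to 1
  Position 4 ('a'): new char, reset run to 1
  Position 5 ('a'): continues run of 'a', length=2
  Position 6 ('c'): new char, reset run to 1
  Position 7 ('a'): new char, reset run to 1
  Position 8 ('b'): new char, reset run to 1
Longest run: 'b' with length 2

2


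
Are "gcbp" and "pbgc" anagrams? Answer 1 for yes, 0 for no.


Strings: "gcbp", "pbgc"
Sorted first:  bcgp
Sorted second: bcgp
Sorted forms match => anagrams

1


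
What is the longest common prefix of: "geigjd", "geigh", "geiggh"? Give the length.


Words: geigjd, geigh, geiggh
  Position 0: all 'g' => match
  Position 1: all 'e' => match
  Position 2: all 'i' => match
  Position 3: all 'g' => match
  Position 4: ('j', 'h', 'g') => mismatch, stop
LCP = "geig" (length 4)

4


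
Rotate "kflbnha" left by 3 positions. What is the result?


Input: "kflbnha", rotate left by 3
First 3 characters: "kfl"
Remaining characters: "bnha"
Concatenate remaining + first: "bnha" + "kfl" = "bnhakfl"

bnhakfl


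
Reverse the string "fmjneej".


Input: fmjneej
Reading characters right to left:
  Position 6: 'j'
  Position 5: 'e'
  Position 4: 'e'
  Position 3: 'n'
  Position 2: 'j'
  Position 1: 'm'
  Position 0: 'f'
Reversed: jeenjmf

jeenjmf


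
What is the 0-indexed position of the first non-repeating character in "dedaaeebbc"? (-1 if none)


Input: dedaaeebbc
Character frequencies:
  'a': 2
  'b': 2
  'c': 1
  'd': 2
  'e': 3
Scanning left to right for freq == 1:
  Position 0 ('d'): freq=2, skip
  Position 1 ('e'): freq=3, skip
  Position 2 ('d'): freq=2, skip
  Position 3 ('a'): freq=2, skip
  Position 4 ('a'): freq=2, skip
  Position 5 ('e'): freq=3, skip
  Position 6 ('e'): freq=3, skip
  Position 7 ('b'): freq=2, skip
  Position 8 ('b'): freq=2, skip
  Position 9 ('c'): unique! => answer = 9

9


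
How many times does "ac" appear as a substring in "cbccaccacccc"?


Searching for "ac" in "cbccaccacccc"
Scanning each position:
  Position 0: "cb" => no
  Position 1: "bc" => no
  Position 2: "cc" => no
  Position 3: "ca" => no
  Position 4: "ac" => MATCH
  Position 5: "cc" => no
  Position 6: "ca" => no
  Position 7: "ac" => MATCH
  Position 8: "cc" => no
  Position 9: "cc" => no
  Position 10: "cc" => no
Total occurrences: 2

2


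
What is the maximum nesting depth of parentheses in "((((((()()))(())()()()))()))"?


Input: "((((((()()))(())()()()))()))"
Tracking depth:
  Position 0 '(': depth becomes 1
  Position 1 '(': depth becomes 2
  Position 2 '(': depth becomes 3
  Position 3 '(': depth becomes 4
  Position 4 '(': depth becomes 5
  Position 5 '(': depth becomes 6
  Position 6 '(': depth becomes 7
  Position 7 ')': depth becomes 6
  Position 8 '(': depth becomes 7
  Position 9 ')': depth becomes 6
  Position 10 ')': depth becomes 5
  Position 11 ')': depth becomes 4
  Position 12 '(': depth becomes 5
  Position 13 '(': depth becomes 6
  Position 14 ')': depth becomes 5
  Position 15 ')': depth becomes 4
  Position 16 '(': depth becomes 5
  Position 17 ')': depth becomes 4
  Position 18 '(': depth becomes 5
  Position 19 ')': depth becomes 4
  Position 20 '(': depth becomes 5
  Position 21 ')': depth becomes 4
  Position 22 ')': depth becomes 3
  Position 23 ')': depth becomes 2
  Position 24 '(': depth becomes 3
  Position 25 ')': depth becomes 2
  Position 26 ')': depth becomes 1
  Position 27 ')': depth becomes 0
Maximum depth reached: 7

7


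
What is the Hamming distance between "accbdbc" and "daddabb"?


Comparing "accbdbc" and "daddabb" position by position:
  Position 0: 'a' vs 'd' => differ
  Position 1: 'c' vs 'a' => differ
  Position 2: 'c' vs 'd' => differ
  Position 3: 'b' vs 'd' => differ
  Position 4: 'd' vs 'a' => differ
  Position 5: 'b' vs 'b' => same
  Position 6: 'c' vs 'b' => differ
Total differences (Hamming distance): 6

6


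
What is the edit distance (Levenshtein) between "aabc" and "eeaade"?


Computing edit distance: "aabc" -> "eeaade"
DP table:
           e    e    a    a    d    e
      0    1    2    3    4    5    6
  a   1    1    2    2    3    4    5
  a   2    2    2    2    2    3    4
  b   3    3    3    3    3    3    4
  c   4    4    4    4    4    4    4
Edit distance = dp[4][6] = 4

4


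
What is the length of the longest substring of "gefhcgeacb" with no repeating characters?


Input: "gefhcgeacb"
Sliding window (track last position of each char):
  Position 0 ('g'): window [0,0] length 1 -- new best
  Position 1 ('e'): window [0,1] length 2 -- new best
  Position 2 ('f'): window [0,2] length 3 -- new best
  Position 3 ('h'): window [0,3] length 4 -- new best
  Position 4 ('c'): window [0,4] length 5 -- new best
  Position 5 ('g'): repeat (last at 0), move window start to 1
  Position 5 ('g'): window [1,5] length 5
  Position 6 ('e'): repeat (last at 1), move window start to 2
  Position 6 ('e'): window [2,6] length 5
  Position 7 ('a'): window [2,7] length 6 -- new best
  Position 8 ('c'): repeat (last at 4), move window start to 5
  Position 8 ('c'): window [5,8] length 4
  Position 9 ('b'): window [5,9] length 5
Longest substring with no repeats: "fhcgea" with length 6

6


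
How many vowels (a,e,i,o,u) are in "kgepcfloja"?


Input: kgepcfloja
Checking each character:
  'k' at position 0: consonant
  'g' at position 1: consonant
  'e' at position 2: vowel (running total: 1)
  'p' at position 3: consonant
  'c' at position 4: consonant
  'f' at position 5: consonant
  'l' at position 6: consonant
  'o' at position 7: vowel (running total: 2)
  'j' at position 8: consonant
  'a' at position 9: vowel (running total: 3)
Total vowels: 3

3


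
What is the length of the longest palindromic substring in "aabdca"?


Input: "aabdca"
Checking substrings for palindromes:
  [0:2] "aa" (len 2) => palindrome
Longest palindromic substring: "aa" with length 2

2


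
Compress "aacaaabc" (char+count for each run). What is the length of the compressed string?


Input: aacaaabc
Runs:
  'a' x 2 => "a2"
  'c' x 1 => "c1"
  'a' x 3 => "a3"
  'b' x 1 => "b1"
  'c' x 1 => "c1"
Compressed: "a2c1a3b1c1"
Compressed length: 10

10


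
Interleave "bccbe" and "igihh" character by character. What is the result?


Interleaving "bccbe" and "igihh":
  Position 0: 'b' from first, 'i' from second => "bi"
  Position 1: 'c' from first, 'g' from second => "cg"
  Position 2: 'c' from first, 'i' from second => "ci"
  Position 3: 'b' from first, 'h' from second => "bh"
  Position 4: 'e' from first, 'h' from second => "eh"
Result: bicgcibheh

bicgcibheh


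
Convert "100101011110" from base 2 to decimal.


Input: "100101011110" in base 2
Positional expansion:
  Digit '1' (value 1) x 2^11 = 2048
  Digit '0' (value 0) x 2^10 = 0
  Digit '0' (value 0) x 2^9 = 0
  Digit '1' (value 1) x 2^8 = 256
  Digit '0' (value 0) x 2^7 = 0
  Digit '1' (value 1) x 2^6 = 64
  Digit '0' (value 0) x 2^5 = 0
  Digit '1' (value 1) x 2^4 = 16
  Digit '1' (value 1) x 2^3 = 8
  Digit '1' (value 1) x 2^2 = 4
  Digit '1' (value 1) x 2^1 = 2
  Digit '0' (value 0) x 2^0 = 0
Sum = 2398

2398


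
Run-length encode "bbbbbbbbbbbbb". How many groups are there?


Input: bbbbbbbbbbbbb
Scanning for consecutive runs:
  Group 1: 'b' x 13 (positions 0-12)
Total groups: 1

1


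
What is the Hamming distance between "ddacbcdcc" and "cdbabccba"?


Comparing "ddacbcdcc" and "cdbabccba" position by position:
  Position 0: 'd' vs 'c' => differ
  Position 1: 'd' vs 'd' => same
  Position 2: 'a' vs 'b' => differ
  Position 3: 'c' vs 'a' => differ
  Position 4: 'b' vs 'b' => same
  Position 5: 'c' vs 'c' => same
  Position 6: 'd' vs 'c' => differ
  Position 7: 'c' vs 'b' => differ
  Position 8: 'c' vs 'a' => differ
Total differences (Hamming distance): 6

6


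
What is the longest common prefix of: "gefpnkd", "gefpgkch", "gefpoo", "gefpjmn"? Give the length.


Words: gefpnkd, gefpgkch, gefpoo, gefpjmn
  Position 0: all 'g' => match
  Position 1: all 'e' => match
  Position 2: all 'f' => match
  Position 3: all 'p' => match
  Position 4: ('n', 'g', 'o', 'j') => mismatch, stop
LCP = "gefp" (length 4)

4


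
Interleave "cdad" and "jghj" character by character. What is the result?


Interleaving "cdad" and "jghj":
  Position 0: 'c' from first, 'j' from second => "cj"
  Position 1: 'd' from first, 'g' from second => "dg"
  Position 2: 'a' from first, 'h' from second => "ah"
  Position 3: 'd' from first, 'j' from second => "dj"
Result: cjdgahdj

cjdgahdj


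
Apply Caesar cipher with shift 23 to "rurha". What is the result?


Caesar cipher: shift "rurha" by 23
  'r' (pos 17) + 23 = pos 14 = 'o'
  'u' (pos 20) + 23 = pos 17 = 'r'
  'r' (pos 17) + 23 = pos 14 = 'o'
  'h' (pos 7) + 23 = pos 4 = 'e'
  'a' (pos 0) + 23 = pos 23 = 'x'
Result: oroex

oroex


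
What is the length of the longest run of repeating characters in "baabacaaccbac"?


Input: "baabacaaccbac"
Scanning for longest run:
  Position 1 ('a'): new char, reset run to 1
  Position 2 ('a'): continues run of 'a', length=2
  Position 3 ('b'): new char, reset run to 1
  Position 4 ('a'): new char, reset run to 1
  Position 5 ('c'): new char, reset run to 1
  Position 6 ('a'): new char, reset run to 1
  Position 7 ('a'): continues run of 'a', length=2
  Position 8 ('c'): new char, reset run to 1
  Position 9 ('c'): continues run of 'c', length=2
  Position 10 ('b'): new char, reset run to 1
  Position 11 ('a'): new char, reset run to 1
  Position 12 ('c'): new char, reset run to 1
Longest run: 'a' with length 2

2


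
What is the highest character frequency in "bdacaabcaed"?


Input: bdacaabcaed
Character counts:
  'a': 4
  'b': 2
  'c': 2
  'd': 2
  'e': 1
Maximum frequency: 4

4


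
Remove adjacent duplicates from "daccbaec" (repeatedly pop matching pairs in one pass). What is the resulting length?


Input: daccbaec
Stack-based adjacent duplicate removal:
  Read 'd': push. Stack: d
  Read 'a': push. Stack: da
  Read 'c': push. Stack: dac
  Read 'c': matches stack top 'c' => pop. Stack: da
  Read 'b': push. Stack: dab
  Read 'a': push. Stack: daba
  Read 'e': push. Stack: dabae
  Read 'c': push. Stack: dabaec
Final stack: "dabaec" (length 6)

6


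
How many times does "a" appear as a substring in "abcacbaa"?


Searching for "a" in "abcacbaa"
Scanning each position:
  Position 0: "a" => MATCH
  Position 1: "b" => no
  Position 2: "c" => no
  Position 3: "a" => MATCH
  Position 4: "c" => no
  Position 5: "b" => no
  Position 6: "a" => MATCH
  Position 7: "a" => MATCH
Total occurrences: 4

4


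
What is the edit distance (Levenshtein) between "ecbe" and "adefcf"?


Computing edit distance: "ecbe" -> "adefcf"
DP table:
           a    d    e    f    c    f
      0    1    2    3    4    5    6
  e   1    1    2    2    3    4    5
  c   2    2    2    3    3    3    4
  b   3    3    3    3    4    4    4
  e   4    4    4    3    4    5    5
Edit distance = dp[4][6] = 5

5


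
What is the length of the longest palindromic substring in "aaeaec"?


Input: "aaeaec"
Checking substrings for palindromes:
  [1:4] "aea" (len 3) => palindrome
  [2:5] "eae" (len 3) => palindrome
  [0:2] "aa" (len 2) => palindrome
Longest palindromic substring: "aea" with length 3

3


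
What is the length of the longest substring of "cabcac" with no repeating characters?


Input: "cabcac"
Sliding window (track last position of each char):
  Position 0 ('c'): window [0,0] length 1 -- new best
  Position 1 ('a'): window [0,1] length 2 -- new best
  Position 2 ('b'): window [0,2] length 3 -- new best
  Position 3 ('c'): repeat (last at 0), move window start to 1
  Position 3 ('c'): window [1,3] length 3
  Position 4 ('a'): repeat (last at 1), move window start to 2
  Position 4 ('a'): window [2,4] length 3
  Position 5 ('c'): repeat (last at 3), move window start to 4
  Position 5 ('c'): window [4,5] length 2
Longest substring with no repeats: "cab" with length 3

3


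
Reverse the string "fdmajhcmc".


Input: fdmajhcmc
Reading characters right to left:
  Position 8: 'c'
  Position 7: 'm'
  Position 6: 'c'
  Position 5: 'h'
  Position 4: 'j'
  Position 3: 'a'
  Position 2: 'm'
  Position 1: 'd'
  Position 0: 'f'
Reversed: cmchjamdf

cmchjamdf


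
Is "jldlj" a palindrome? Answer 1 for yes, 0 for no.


Input: jldlj
Reversed: jldlj
  Compare pos 0 ('j') with pos 4 ('j'): match
  Compare pos 1 ('l') with pos 3 ('l'): match
Result: palindrome

1


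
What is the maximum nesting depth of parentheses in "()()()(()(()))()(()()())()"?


Input: "()()()(()(()))()(()()())()"
Tracking depth:
  Position 0 '(': depth becomes 1
  Position 1 ')': depth becomes 0
  Position 2 '(': depth becomes 1
  Position 3 ')': depth becomes 0
  Position 4 '(': depth becomes 1
  Position 5 ')': depth becomes 0
  Position 6 '(': depth becomes 1
  Position 7 '(': depth becomes 2
  Position 8 ')': depth becomes 1
  Position 9 '(': depth becomes 2
  Position 10 '(': depth becomes 3
  Position 11 ')': depth becomes 2
  Position 12 ')': depth becomes 1
  Position 13 ')': depth becomes 0
  Position 14 '(': depth becomes 1
  Position 15 ')': depth becomes 0
  Position 16 '(': depth becomes 1
  Position 17 '(': depth becomes 2
  Position 18 ')': depth becomes 1
  Position 19 '(': depth becomes 2
  Position 20 ')': depth becomes 1
  Position 21 '(': depth becomes 2
  Position 22 ')': depth becomes 1
  Position 23 ')': depth becomes 0
  Position 24 '(': depth becomes 1
  Position 25 ')': depth becomes 0
Maximum depth reached: 3

3


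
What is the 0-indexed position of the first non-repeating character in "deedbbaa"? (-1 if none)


Input: deedbbaa
Character frequencies:
  'a': 2
  'b': 2
  'd': 2
  'e': 2
Scanning left to right for freq == 1:
  Position 0 ('d'): freq=2, skip
  Position 1 ('e'): freq=2, skip
  Position 2 ('e'): freq=2, skip
  Position 3 ('d'): freq=2, skip
  Position 4 ('b'): freq=2, skip
  Position 5 ('b'): freq=2, skip
  Position 6 ('a'): freq=2, skip
  Position 7 ('a'): freq=2, skip
  No unique character found => answer = -1

-1


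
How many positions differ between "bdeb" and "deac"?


Comparing "bdeb" and "deac" position by position:
  Position 0: 'b' vs 'd' => DIFFER
  Position 1: 'd' vs 'e' => DIFFER
  Position 2: 'e' vs 'a' => DIFFER
  Position 3: 'b' vs 'c' => DIFFER
Positions that differ: 4

4


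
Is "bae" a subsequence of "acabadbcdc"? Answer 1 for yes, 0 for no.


Check if "bae" is a subsequence of "acabadbcdc"
Greedy scan:
  Position 0 ('a'): no match needed
  Position 1 ('c'): no match needed
  Position 2 ('a'): no match needed
  Position 3 ('b'): matches sub[0] = 'b'
  Position 4 ('a'): matches sub[1] = 'a'
  Position 5 ('d'): no match needed
  Position 6 ('b'): no match needed
  Position 7 ('c'): no match needed
  Position 8 ('d'): no match needed
  Position 9 ('c'): no match needed
Only matched 2/3 characters => not a subsequence

0


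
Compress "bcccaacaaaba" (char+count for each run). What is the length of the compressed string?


Input: bcccaacaaaba
Runs:
  'b' x 1 => "b1"
  'c' x 3 => "c3"
  'a' x 2 => "a2"
  'c' x 1 => "c1"
  'a' x 3 => "a3"
  'b' x 1 => "b1"
  'a' x 1 => "a1"
Compressed: "b1c3a2c1a3b1a1"
Compressed length: 14

14


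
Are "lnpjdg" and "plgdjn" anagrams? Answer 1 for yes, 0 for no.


Strings: "lnpjdg", "plgdjn"
Sorted first:  dgjlnp
Sorted second: dgjlnp
Sorted forms match => anagrams

1


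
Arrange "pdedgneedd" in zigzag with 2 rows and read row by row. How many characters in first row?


Zigzag "pdedgneedd" into 2 rows:
Placing characters:
  'p' => row 0
  'd' => row 1
  'e' => row 0
  'd' => row 1
  'g' => row 0
  'n' => row 1
  'e' => row 0
  'e' => row 1
  'd' => row 0
  'd' => row 1
Rows:
  Row 0: "peged"
  Row 1: "ddned"
First row length: 5

5


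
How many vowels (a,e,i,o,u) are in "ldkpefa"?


Input: ldkpefa
Checking each character:
  'l' at position 0: consonant
  'd' at position 1: consonant
  'k' at position 2: consonant
  'p' at position 3: consonant
  'e' at position 4: vowel (running total: 1)
  'f' at position 5: consonant
  'a' at position 6: vowel (running total: 2)
Total vowels: 2

2


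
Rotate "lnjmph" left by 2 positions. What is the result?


Input: "lnjmph", rotate left by 2
First 2 characters: "ln"
Remaining characters: "jmph"
Concatenate remaining + first: "jmph" + "ln" = "jmphln"

jmphln


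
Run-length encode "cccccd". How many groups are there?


Input: cccccd
Scanning for consecutive runs:
  Group 1: 'c' x 5 (positions 0-4)
  Group 2: 'd' x 1 (positions 5-5)
Total groups: 2

2


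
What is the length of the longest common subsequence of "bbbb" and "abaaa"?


LCS of "bbbb" and "abaaa"
DP table:
           a    b    a    a    a
      0    0    0    0    0    0
  b   0    0    1    1    1    1
  b   0    0    1    1    1    1
  b   0    0    1    1    1    1
  b   0    0    1    1    1    1
LCS length = dp[4][5] = 1

1


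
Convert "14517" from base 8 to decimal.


Input: "14517" in base 8
Positional expansion:
  Digit '1' (value 1) x 8^4 = 4096
  Digit '4' (value 4) x 8^3 = 2048
  Digit '5' (value 5) x 8^2 = 320
  Digit '1' (value 1) x 8^1 = 8
  Digit '7' (value 7) x 8^0 = 7
Sum = 6479

6479


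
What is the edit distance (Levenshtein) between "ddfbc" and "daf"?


Computing edit distance: "ddfbc" -> "daf"
DP table:
           d    a    f
      0    1    2    3
  d   1    0    1    2
  d   2    1    1    2
  f   3    2    2    1
  b   4    3    3    2
  c   5    4    4    3
Edit distance = dp[5][3] = 3

3


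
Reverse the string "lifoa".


Input: lifoa
Reading characters right to left:
  Position 4: 'a'
  Position 3: 'o'
  Position 2: 'f'
  Position 1: 'i'
  Position 0: 'l'
Reversed: aofil

aofil


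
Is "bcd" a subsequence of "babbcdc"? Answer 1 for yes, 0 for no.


Check if "bcd" is a subsequence of "babbcdc"
Greedy scan:
  Position 0 ('b'): matches sub[0] = 'b'
  Position 1 ('a'): no match needed
  Position 2 ('b'): no match needed
  Position 3 ('b'): no match needed
  Position 4 ('c'): matches sub[1] = 'c'
  Position 5 ('d'): matches sub[2] = 'd'
  Position 6 ('c'): no match needed
All 3 characters matched => is a subsequence

1


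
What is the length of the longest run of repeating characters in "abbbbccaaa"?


Input: "abbbbccaaa"
Scanning for longest run:
  Position 1 ('b'): new char, reset run to 1
  Position 2 ('b'): continues run of 'b', length=2
  Position 3 ('b'): continues run of 'b', length=3
  Position 4 ('b'): continues run of 'b', length=4
  Position 5 ('c'): new char, reset run to 1
  Position 6 ('c'): continues run of 'c', length=2
  Position 7 ('a'): new char, reset run to 1
  Position 8 ('a'): continues run of 'a', length=2
  Position 9 ('a'): continues run of 'a', length=3
Longest run: 'b' with length 4

4


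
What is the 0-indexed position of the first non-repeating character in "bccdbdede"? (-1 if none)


Input: bccdbdede
Character frequencies:
  'b': 2
  'c': 2
  'd': 3
  'e': 2
Scanning left to right for freq == 1:
  Position 0 ('b'): freq=2, skip
  Position 1 ('c'): freq=2, skip
  Position 2 ('c'): freq=2, skip
  Position 3 ('d'): freq=3, skip
  Position 4 ('b'): freq=2, skip
  Position 5 ('d'): freq=3, skip
  Position 6 ('e'): freq=2, skip
  Position 7 ('d'): freq=3, skip
  Position 8 ('e'): freq=2, skip
  No unique character found => answer = -1

-1


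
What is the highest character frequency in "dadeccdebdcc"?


Input: dadeccdebdcc
Character counts:
  'a': 1
  'b': 1
  'c': 4
  'd': 4
  'e': 2
Maximum frequency: 4

4


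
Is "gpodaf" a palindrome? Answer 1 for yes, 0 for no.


Input: gpodaf
Reversed: fadopg
  Compare pos 0 ('g') with pos 5 ('f'): MISMATCH
  Compare pos 1 ('p') with pos 4 ('a'): MISMATCH
  Compare pos 2 ('o') with pos 3 ('d'): MISMATCH
Result: not a palindrome

0


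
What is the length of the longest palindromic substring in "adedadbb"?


Input: "adedadbb"
Checking substrings for palindromes:
  [0:5] "adeda" (len 5) => palindrome
  [1:4] "ded" (len 3) => palindrome
  [3:6] "dad" (len 3) => palindrome
  [6:8] "bb" (len 2) => palindrome
Longest palindromic substring: "adeda" with length 5

5


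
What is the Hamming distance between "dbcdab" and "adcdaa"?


Comparing "dbcdab" and "adcdaa" position by position:
  Position 0: 'd' vs 'a' => differ
  Position 1: 'b' vs 'd' => differ
  Position 2: 'c' vs 'c' => same
  Position 3: 'd' vs 'd' => same
  Position 4: 'a' vs 'a' => same
  Position 5: 'b' vs 'a' => differ
Total differences (Hamming distance): 3

3


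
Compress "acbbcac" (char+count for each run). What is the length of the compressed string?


Input: acbbcac
Runs:
  'a' x 1 => "a1"
  'c' x 1 => "c1"
  'b' x 2 => "b2"
  'c' x 1 => "c1"
  'a' x 1 => "a1"
  'c' x 1 => "c1"
Compressed: "a1c1b2c1a1c1"
Compressed length: 12

12


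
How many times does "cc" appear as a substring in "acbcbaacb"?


Searching for "cc" in "acbcbaacb"
Scanning each position:
  Position 0: "ac" => no
  Position 1: "cb" => no
  Position 2: "bc" => no
  Position 3: "cb" => no
  Position 4: "ba" => no
  Position 5: "aa" => no
  Position 6: "ac" => no
  Position 7: "cb" => no
Total occurrences: 0

0


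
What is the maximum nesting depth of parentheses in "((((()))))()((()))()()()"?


Input: "((((()))))()((()))()()()"
Tracking depth:
  Position 0 '(': depth becomes 1
  Position 1 '(': depth becomes 2
  Position 2 '(': depth becomes 3
  Position 3 '(': depth becomes 4
  Position 4 '(': depth becomes 5
  Position 5 ')': depth becomes 4
  Position 6 ')': depth becomes 3
  Position 7 ')': depth becomes 2
  Position 8 ')': depth becomes 1
  Position 9 ')': depth becomes 0
  Position 10 '(': depth becomes 1
  Position 11 ')': depth becomes 0
  Position 12 '(': depth becomes 1
  Position 13 '(': depth becomes 2
  Position 14 '(': depth becomes 3
  Position 15 ')': depth becomes 2
  Position 16 ')': depth becomes 1
  Position 17 ')': depth becomes 0
  Position 18 '(': depth becomes 1
  Position 19 ')': depth becomes 0
  Position 20 '(': depth becomes 1
  Position 21 ')': depth becomes 0
  Position 22 '(': depth becomes 1
  Position 23 ')': depth becomes 0
Maximum depth reached: 5

5


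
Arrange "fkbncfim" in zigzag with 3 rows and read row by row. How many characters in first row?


Zigzag "fkbncfim" into 3 rows:
Placing characters:
  'f' => row 0
  'k' => row 1
  'b' => row 2
  'n' => row 1
  'c' => row 0
  'f' => row 1
  'i' => row 2
  'm' => row 1
Rows:
  Row 0: "fc"
  Row 1: "knfm"
  Row 2: "bi"
First row length: 2

2


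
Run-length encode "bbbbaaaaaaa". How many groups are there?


Input: bbbbaaaaaaa
Scanning for consecutive runs:
  Group 1: 'b' x 4 (positions 0-3)
  Group 2: 'a' x 7 (positions 4-10)
Total groups: 2

2


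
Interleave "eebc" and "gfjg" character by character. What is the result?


Interleaving "eebc" and "gfjg":
  Position 0: 'e' from first, 'g' from second => "eg"
  Position 1: 'e' from first, 'f' from second => "ef"
  Position 2: 'b' from first, 'j' from second => "bj"
  Position 3: 'c' from first, 'g' from second => "cg"
Result: egefbjcg

egefbjcg


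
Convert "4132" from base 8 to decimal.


Input: "4132" in base 8
Positional expansion:
  Digit '4' (value 4) x 8^3 = 2048
  Digit '1' (value 1) x 8^2 = 64
  Digit '3' (value 3) x 8^1 = 24
  Digit '2' (value 2) x 8^0 = 2
Sum = 2138

2138


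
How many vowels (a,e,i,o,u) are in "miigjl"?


Input: miigjl
Checking each character:
  'm' at position 0: consonant
  'i' at position 1: vowel (running total: 1)
  'i' at position 2: vowel (running total: 2)
  'g' at position 3: consonant
  'j' at position 4: consonant
  'l' at position 5: consonant
Total vowels: 2

2


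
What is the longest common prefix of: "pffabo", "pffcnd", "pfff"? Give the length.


Words: pffabo, pffcnd, pfff
  Position 0: all 'p' => match
  Position 1: all 'f' => match
  Position 2: all 'f' => match
  Position 3: ('a', 'c', 'f') => mismatch, stop
LCP = "pff" (length 3)

3


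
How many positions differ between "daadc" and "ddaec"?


Comparing "daadc" and "ddaec" position by position:
  Position 0: 'd' vs 'd' => same
  Position 1: 'a' vs 'd' => DIFFER
  Position 2: 'a' vs 'a' => same
  Position 3: 'd' vs 'e' => DIFFER
  Position 4: 'c' vs 'c' => same
Positions that differ: 2

2


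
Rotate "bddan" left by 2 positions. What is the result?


Input: "bddan", rotate left by 2
First 2 characters: "bd"
Remaining characters: "dan"
Concatenate remaining + first: "dan" + "bd" = "danbd"

danbd


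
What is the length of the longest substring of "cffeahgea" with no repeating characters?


Input: "cffeahgea"
Sliding window (track last position of each char):
  Position 0 ('c'): window [0,0] length 1 -- new best
  Position 1 ('f'): window [0,1] length 2 -- new best
  Position 2 ('f'): repeat (last at 1), move window start to 2
  Position 2 ('f'): window [2,2] length 1
  Position 3 ('e'): window [2,3] length 2
  Position 4 ('a'): window [2,4] length 3 -- new best
  Position 5 ('h'): window [2,5] length 4 -- new best
  Position 6 ('g'): window [2,6] length 5 -- new best
  Position 7 ('e'): repeat (last at 3), move window start to 4
  Position 7 ('e'): window [4,7] length 4
  Position 8 ('a'): repeat (last at 4), move window start to 5
  Position 8 ('a'): window [5,8] length 4
Longest substring with no repeats: "feahg" with length 5

5


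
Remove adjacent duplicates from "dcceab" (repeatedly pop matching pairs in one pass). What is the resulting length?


Input: dcceab
Stack-based adjacent duplicate removal:
  Read 'd': push. Stack: d
  Read 'c': push. Stack: dc
  Read 'c': matches stack top 'c' => pop. Stack: d
  Read 'e': push. Stack: de
  Read 'a': push. Stack: dea
  Read 'b': push. Stack: deab
Final stack: "deab" (length 4)

4


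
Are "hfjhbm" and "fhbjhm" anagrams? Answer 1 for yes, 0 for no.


Strings: "hfjhbm", "fhbjhm"
Sorted first:  bfhhjm
Sorted second: bfhhjm
Sorted forms match => anagrams

1


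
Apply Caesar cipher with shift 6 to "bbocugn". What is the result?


Caesar cipher: shift "bbocugn" by 6
  'b' (pos 1) + 6 = pos 7 = 'h'
  'b' (pos 1) + 6 = pos 7 = 'h'
  'o' (pos 14) + 6 = pos 20 = 'u'
  'c' (pos 2) + 6 = pos 8 = 'i'
  'u' (pos 20) + 6 = pos 0 = 'a'
  'g' (pos 6) + 6 = pos 12 = 'm'
  'n' (pos 13) + 6 = pos 19 = 't'
Result: hhuiamt

hhuiamt


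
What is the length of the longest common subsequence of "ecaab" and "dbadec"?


LCS of "ecaab" and "dbadec"
DP table:
           d    b    a    d    e    c
      0    0    0    0    0    0    0
  e   0    0    0    0    0    1    1
  c   0    0    0    0    0    1    2
  a   0    0    0    1    1    1    2
  a   0    0    0    1    1    1    2
  b   0    0    1    1    1    1    2
LCS length = dp[5][6] = 2

2


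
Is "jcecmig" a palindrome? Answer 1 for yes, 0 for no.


Input: jcecmig
Reversed: gimcecj
  Compare pos 0 ('j') with pos 6 ('g'): MISMATCH
  Compare pos 1 ('c') with pos 5 ('i'): MISMATCH
  Compare pos 2 ('e') with pos 4 ('m'): MISMATCH
Result: not a palindrome

0


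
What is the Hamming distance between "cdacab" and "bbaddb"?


Comparing "cdacab" and "bbaddb" position by position:
  Position 0: 'c' vs 'b' => differ
  Position 1: 'd' vs 'b' => differ
  Position 2: 'a' vs 'a' => same
  Position 3: 'c' vs 'd' => differ
  Position 4: 'a' vs 'd' => differ
  Position 5: 'b' vs 'b' => same
Total differences (Hamming distance): 4

4


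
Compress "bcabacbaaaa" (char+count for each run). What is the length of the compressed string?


Input: bcabacbaaaa
Runs:
  'b' x 1 => "b1"
  'c' x 1 => "c1"
  'a' x 1 => "a1"
  'b' x 1 => "b1"
  'a' x 1 => "a1"
  'c' x 1 => "c1"
  'b' x 1 => "b1"
  'a' x 4 => "a4"
Compressed: "b1c1a1b1a1c1b1a4"
Compressed length: 16

16


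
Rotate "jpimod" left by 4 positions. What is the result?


Input: "jpimod", rotate left by 4
First 4 characters: "jpim"
Remaining characters: "od"
Concatenate remaining + first: "od" + "jpim" = "odjpim"

odjpim


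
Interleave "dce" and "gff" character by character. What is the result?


Interleaving "dce" and "gff":
  Position 0: 'd' from first, 'g' from second => "dg"
  Position 1: 'c' from first, 'f' from second => "cf"
  Position 2: 'e' from first, 'f' from second => "ef"
Result: dgcfef

dgcfef


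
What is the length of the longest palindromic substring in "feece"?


Input: "feece"
Checking substrings for palindromes:
  [2:5] "ece" (len 3) => palindrome
  [1:3] "ee" (len 2) => palindrome
Longest palindromic substring: "ece" with length 3

3


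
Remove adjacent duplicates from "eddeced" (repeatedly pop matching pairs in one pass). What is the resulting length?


Input: eddeced
Stack-based adjacent duplicate removal:
  Read 'e': push. Stack: e
  Read 'd': push. Stack: ed
  Read 'd': matches stack top 'd' => pop. Stack: e
  Read 'e': matches stack top 'e' => pop. Stack: (empty)
  Read 'c': push. Stack: c
  Read 'e': push. Stack: ce
  Read 'd': push. Stack: ced
Final stack: "ced" (length 3)

3


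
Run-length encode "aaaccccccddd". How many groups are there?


Input: aaaccccccddd
Scanning for consecutive runs:
  Group 1: 'a' x 3 (positions 0-2)
  Group 2: 'c' x 6 (positions 3-8)
  Group 3: 'd' x 3 (positions 9-11)
Total groups: 3

3


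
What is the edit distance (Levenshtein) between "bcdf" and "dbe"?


Computing edit distance: "bcdf" -> "dbe"
DP table:
           d    b    e
      0    1    2    3
  b   1    1    1    2
  c   2    2    2    2
  d   3    2    3    3
  f   4    3    3    4
Edit distance = dp[4][3] = 4

4


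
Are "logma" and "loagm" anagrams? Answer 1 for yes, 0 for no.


Strings: "logma", "loagm"
Sorted first:  aglmo
Sorted second: aglmo
Sorted forms match => anagrams

1


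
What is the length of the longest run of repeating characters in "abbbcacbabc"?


Input: "abbbcacbabc"
Scanning for longest run:
  Position 1 ('b'): new char, reset run to 1
  Position 2 ('b'): continues run of 'b', length=2
  Position 3 ('b'): continues run of 'b', length=3
  Position 4 ('c'): new char, reset run to 1
  Position 5 ('a'): new char, reset run to 1
  Position 6 ('c'): new char, reset run to 1
  Position 7 ('b'): new char, reset run to 1
  Position 8 ('a'): new char, reset run to 1
  Position 9 ('b'): new char, reset run to 1
  Position 10 ('c'): new char, reset run to 1
Longest run: 'b' with length 3

3
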